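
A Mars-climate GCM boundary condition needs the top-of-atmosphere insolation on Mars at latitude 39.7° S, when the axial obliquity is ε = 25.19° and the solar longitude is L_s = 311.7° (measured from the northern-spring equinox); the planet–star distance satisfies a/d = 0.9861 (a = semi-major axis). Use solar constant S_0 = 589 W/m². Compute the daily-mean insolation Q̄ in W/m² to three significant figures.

Solar declination: sin δ = sin ε · sin L_s = sin 25.19° × sin 311.7° = -0.31779, so δ = -18.529°.
cos h₀ = −tan(-39.7°) tan(-18.529°) = -0.2783, h₀ = 1.8528 rad.
Bracket: h₀ sin ϕ sin δ + cos ϕ cos δ sin h₀ = 1.8528×-0.63877×-0.31779 + 0.76940×0.94816×0.96051 = 0.376109 + 0.700706 = 1.076815.
Inverse-square distance factor (a/d)² = 0.9861² = 0.972393.
Q̄ = (S_0/π) × 0.972393 × [bracket] = (589/π) × 0.972393 × 1.076815 = 196.3 W/m².

Q̄ ≈ 196 W/m²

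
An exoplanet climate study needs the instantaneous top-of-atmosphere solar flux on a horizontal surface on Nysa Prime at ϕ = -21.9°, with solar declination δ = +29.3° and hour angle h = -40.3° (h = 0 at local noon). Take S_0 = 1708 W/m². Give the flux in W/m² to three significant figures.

cos θ_z = sin ϕ sin δ + cos ϕ cos δ cos h = -0.182534 + 0.617104 = 0.434570.
Flux = S_0 · cos θ_z = 1708 × 0.434570 = 742.2 W/m².

742 W/m²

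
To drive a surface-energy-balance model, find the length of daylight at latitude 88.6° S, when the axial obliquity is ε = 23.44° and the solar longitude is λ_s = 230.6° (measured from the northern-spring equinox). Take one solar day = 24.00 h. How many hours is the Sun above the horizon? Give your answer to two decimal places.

24.00 h

Solar declination: sin δ = sin ε · sin λ_s = sin 23.44° × sin 230.6° = -0.30738, so δ = -17.902°.
Sunrise equation: cos H₀ = −tan φ · tan δ = -13.2173 ≤ −1, so the Sun never sets (polar day) and H₀ = π.
Daylight = 2H₀/(2π) × 24.00 h = (3.1416/π) × 24.00 = 24.00 h.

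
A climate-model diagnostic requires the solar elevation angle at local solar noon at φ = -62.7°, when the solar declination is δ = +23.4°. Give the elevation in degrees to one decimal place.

3.9°

At local noon the hour angle is zero, so the zenith angle equals |φ − δ| = |-62.7° − (+23.400°)| = 86.100°.
Elevation = 90° − 86.100° = 3.9°.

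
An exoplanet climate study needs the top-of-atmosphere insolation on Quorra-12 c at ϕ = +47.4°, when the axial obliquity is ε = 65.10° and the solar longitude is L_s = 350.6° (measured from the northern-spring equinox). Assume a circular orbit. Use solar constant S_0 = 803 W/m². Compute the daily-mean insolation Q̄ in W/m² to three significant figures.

Q̄ ≈ 130 W/m²

Solar declination: sin δ = sin ε · sin L_s = sin 65.10° × sin 350.6° = -0.14814, so δ = -8.519°.
cos h₀ = −tan(+47.4°) tan(-8.519°) = 0.1629, h₀ = 1.4072 rad.
Bracket: h₀ sin ϕ sin δ + cos ϕ cos δ sin h₀ = 1.4072×0.73610×-0.14814 + 0.67688×0.98897×0.98664 = -0.153449 + 0.660471 = 0.507022.
Q̄ = (S_0/π) × [bracket] = (803/π) × 0.507022 = 129.6 W/m².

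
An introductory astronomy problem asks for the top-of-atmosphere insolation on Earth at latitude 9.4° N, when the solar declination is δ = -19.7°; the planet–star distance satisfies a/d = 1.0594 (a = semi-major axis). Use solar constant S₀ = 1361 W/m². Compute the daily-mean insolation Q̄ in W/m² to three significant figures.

Q̄ ≈ 410 W/m²

cos H₀ = −tan(+9.4°) tan(-19.700°) = 0.0593, H₀ = 1.5115 rad.
Bracket: H₀ sin φ sin δ + cos φ cos δ sin H₀ = 1.5115×0.16333×-0.33710 + 0.98657×0.94147×0.99824 = -0.083221 + 0.927191 = 0.843970.
Inverse-square distance factor (a/d)² = 1.0594² = 1.122328.
Q̄ = (S₀/π) × 1.122328 × [bracket] = (1361/π) × 1.122328 × 0.843970 = 410.4 W/m².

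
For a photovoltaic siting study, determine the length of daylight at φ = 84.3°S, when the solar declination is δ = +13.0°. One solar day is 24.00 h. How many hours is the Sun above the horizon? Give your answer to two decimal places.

cos H₀ = −tan φ · tan δ = 2.3130 ≥ 1, so the Sun never rises (polar night) and H₀ = 0.
Daylight = 2H₀/(2π) × 24.00 h = (0.0000/π) × 24.00 = 0.00 h.

0.00 h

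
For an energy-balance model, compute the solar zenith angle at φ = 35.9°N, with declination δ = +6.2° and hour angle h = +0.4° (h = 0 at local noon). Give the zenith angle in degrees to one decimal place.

θ_z = 29.7°

cos θ_z = sin φ sin δ + cos φ cos δ cos h = 0.063328 + 0.805284 = 0.868612.
θ_z = arccos(0.868612) = 29.7°.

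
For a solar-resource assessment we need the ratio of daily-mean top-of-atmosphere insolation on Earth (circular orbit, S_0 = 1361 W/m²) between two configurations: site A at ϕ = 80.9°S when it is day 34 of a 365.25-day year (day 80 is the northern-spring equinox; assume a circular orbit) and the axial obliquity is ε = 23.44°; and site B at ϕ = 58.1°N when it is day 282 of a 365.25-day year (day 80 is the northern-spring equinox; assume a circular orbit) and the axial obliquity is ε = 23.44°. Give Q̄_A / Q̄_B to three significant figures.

— Configuration A (ϕ=-80.9°):
Solar longitude: L_s = 360° × (34 − 80)/365.25 = -45.339°, i.e. -45.339° + 360° = 314.661°.
sin δ = sin 23.44° × sin 314.661° = -0.28294, so δ = -16.436°.
cos h₀ = −tan(-80.9°) tan(-16.436°) = -1.8417 ≤ −1 ⇒ polar day, h₀ = π.
Bracket: h₀ sin ϕ sin δ + cos ϕ cos δ sin h₀ = 3.1416×-0.98741×-0.28294 + 0.15816×0.95914×0.00000 = 0.877693 + 0.000000 = 0.877693.
Q̄ = (S_0/π) × [bracket] = (1361/π) × 0.877693 = 380.23 W/m².
— Configuration B (ϕ=+58.1°):
Solar longitude: L_s = 360° × (282 − 80)/365.25 = 199.097°.
sin δ = sin 23.44° × sin 199.097° = -0.13014, so δ = -7.478°.
cos h₀ = −tan(+58.1°) tan(-7.478°) = 0.2109, h₀ = 1.3583 rad.
Bracket: h₀ sin ϕ sin δ + cos ϕ cos δ sin h₀ = 1.3583×0.84897×-0.13014 + 0.52844×0.99150×0.97751 = -0.150072 + 0.512165 = 0.362093.
Q̄ = (S_0/π) × [bracket] = (1361/π) × 0.362093 = 156.87 W/m².
Ratio Q̄_A / Q̄_B = 380.23 / 156.87 = 2.424.

Q̄_A / Q̄_B ≈ 2.42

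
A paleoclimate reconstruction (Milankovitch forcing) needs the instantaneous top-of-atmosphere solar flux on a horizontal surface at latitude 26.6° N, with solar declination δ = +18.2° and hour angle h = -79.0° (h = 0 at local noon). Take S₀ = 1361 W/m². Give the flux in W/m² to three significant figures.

cos θ_z = sin φ sin δ + cos φ cos δ cos h = 0.139851 + 0.162077 = 0.301928.
Flux = S₀ · cos θ_z = 1361 × 0.301928 = 410.9 W/m².

411 W/m²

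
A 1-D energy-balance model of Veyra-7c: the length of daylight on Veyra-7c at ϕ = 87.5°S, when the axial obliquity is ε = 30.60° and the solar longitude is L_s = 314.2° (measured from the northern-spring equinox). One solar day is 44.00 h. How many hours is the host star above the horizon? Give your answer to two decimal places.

Solar declination: sin δ = sin ε · sin L_s = sin 30.60° × sin 314.2° = -0.36494, so δ = -21.404°.
Sunrise equation: cos h₀ = −tan ϕ · tan δ = -8.9776 ≤ −1, so the host star never sets (polar day) and h₀ = π.
Daylight = 2h₀/(2π) × 44.00 h = (3.1416/π) × 44.00 = 44.00 h.

44.00 h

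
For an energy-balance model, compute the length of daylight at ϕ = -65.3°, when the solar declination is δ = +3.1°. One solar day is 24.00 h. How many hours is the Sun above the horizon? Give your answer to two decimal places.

11.10 h

cos h₀ = −tan ϕ · tan δ = −tan(-65.3°) × tan(+3.100°) = 0.1177, so h₀ = 1.4528 rad = 83.24°.
Daylight = 2h₀/(2π) × 24.00 h = (1.4528/π) × 24.00 = 11.10 h.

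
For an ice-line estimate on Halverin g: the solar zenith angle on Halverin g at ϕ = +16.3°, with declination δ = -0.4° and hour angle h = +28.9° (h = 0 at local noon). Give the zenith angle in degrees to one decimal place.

cos θ_z = sin ϕ sin δ + cos ϕ cos δ cos h = -0.001959 + 0.840255 = 0.838296.
θ_z = arccos(0.838296) = 33.0°.

θ_z = 33.0°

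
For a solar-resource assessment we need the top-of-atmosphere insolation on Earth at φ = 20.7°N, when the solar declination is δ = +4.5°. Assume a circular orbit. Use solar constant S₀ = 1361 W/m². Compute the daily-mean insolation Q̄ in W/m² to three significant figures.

Q̄ ≈ 423 W/m²

cos H₀ = −tan(+20.7°) tan(+4.500°) = -0.0297, H₀ = 1.6005 rad.
Bracket: H₀ sin φ sin δ + cos φ cos δ sin H₀ = 1.6005×0.35347×0.07846 + 0.93544×0.99692×0.99956 = 0.044387 + 0.932149 = 0.976536.
Q̄ = (S₀/π) × [bracket] = (1361/π) × 0.976536 = 423.1 W/m².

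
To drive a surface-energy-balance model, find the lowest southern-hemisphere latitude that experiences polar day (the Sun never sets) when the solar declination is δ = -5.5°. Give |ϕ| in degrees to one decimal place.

|ϕ| = 84.5°

Polar day requires cos h₀ = −tan ϕ tan δ ≤ −1, i.e. tan ϕ tan δ ≥ 1.
The boundary is |tan ϕ| · |tan δ| = 1, so |ϕ| = 90° − |δ| = 90° − 5.5° = 84.5° in the southern hemisphere.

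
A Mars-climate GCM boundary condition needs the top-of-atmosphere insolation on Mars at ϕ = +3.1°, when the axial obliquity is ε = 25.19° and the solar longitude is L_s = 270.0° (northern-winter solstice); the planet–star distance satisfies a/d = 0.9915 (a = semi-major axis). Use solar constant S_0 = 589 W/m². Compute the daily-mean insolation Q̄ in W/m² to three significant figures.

Solar declination: sin δ = sin ε · sin L_s = sin 25.19° × sin 270.0° = -0.42562, so δ = -25.190°.
cos h₀ = −tan(+3.1°) tan(-25.190°) = 0.0255, h₀ = 1.5453 rad.
Bracket: h₀ sin ϕ sin δ + cos ϕ cos δ sin h₀ = 1.5453×0.05408×-0.42562 + 0.99854×0.90490×0.99968 = -0.035569 + 0.903290 = 0.867721.
Inverse-square distance factor (a/d)² = 0.9915² = 0.983072.
Q̄ = (S_0/π) × 0.983072 × [bracket] = (589/π) × 0.983072 × 0.867721 = 159.9 W/m².

Q̄ ≈ 160 W/m²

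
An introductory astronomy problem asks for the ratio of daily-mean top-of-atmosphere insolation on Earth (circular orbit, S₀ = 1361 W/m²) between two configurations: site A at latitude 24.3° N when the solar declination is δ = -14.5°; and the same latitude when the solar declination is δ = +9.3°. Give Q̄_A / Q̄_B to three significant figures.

— Configuration A (φ=+24.3°):
cos H₀ = −tan(+24.3°) tan(-14.500°) = 0.1168, H₀ = 1.4538 rad.
Bracket: H₀ sin φ sin δ + cos φ cos δ sin H₀ = 1.4538×0.41151×-0.25038 + 0.91140×0.96815×0.99316 = -0.149791 + 0.876336 = 0.726545.
Q̄ = (S₀/π) × [bracket] = (1361/π) × 0.726545 = 314.75 W/m².
— Configuration B (φ=+24.3°):
cos H₀ = −tan(+24.3°) tan(+9.300°) = -0.0739, H₀ = 1.6448 rad.
Bracket: H₀ sin φ sin δ + cos φ cos δ sin H₀ = 1.6448×0.41151×0.16160 + 0.91140×0.98686×0.99726 = 0.109379 + 0.896960 = 1.006339.
Q̄ = (S₀/π) × [bracket] = (1361/π) × 1.006339 = 435.97 W/m².
Ratio Q̄_A / Q̄_B = 314.75 / 435.97 = 0.7220.

Q̄_A / Q̄_B ≈ 0.722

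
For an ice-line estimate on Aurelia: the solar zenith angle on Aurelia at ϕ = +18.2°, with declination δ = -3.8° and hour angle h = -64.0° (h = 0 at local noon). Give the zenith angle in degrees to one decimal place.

θ_z = 66.7°

cos θ_z = sin ϕ sin δ + cos ϕ cos δ cos h = -0.020700 + 0.415525 = 0.394825.
θ_z = arccos(0.394825) = 66.7°.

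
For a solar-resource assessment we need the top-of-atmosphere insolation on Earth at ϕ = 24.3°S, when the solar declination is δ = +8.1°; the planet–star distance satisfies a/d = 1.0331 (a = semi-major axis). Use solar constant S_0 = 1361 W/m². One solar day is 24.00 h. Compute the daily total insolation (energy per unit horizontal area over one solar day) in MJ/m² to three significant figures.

cos h₀ = −tan(-24.3°) tan(+8.100°) = 0.0643, h₀ = 1.5065 rad.
Bracket: h₀ sin ϕ sin δ + cos ϕ cos δ sin h₀ = 1.5065×-0.41151×0.14090 + 0.91140×0.99002×0.99793 = -0.087350 + 0.900436 = 0.813086.
Inverse-square distance factor (a/d)² = 1.0331² = 1.067296.
Q̄ = (S_0/π) × 1.067296 × [bracket] = (1361/π) × 1.067296 × 0.813086 = 375.95 W/m².
Daily total = Q̄ × 24.00 h × 3600 s/h = 375.95 × 24.00 × 3600 / 10⁶ = 32.48 MJ/m².

32.5 MJ/m²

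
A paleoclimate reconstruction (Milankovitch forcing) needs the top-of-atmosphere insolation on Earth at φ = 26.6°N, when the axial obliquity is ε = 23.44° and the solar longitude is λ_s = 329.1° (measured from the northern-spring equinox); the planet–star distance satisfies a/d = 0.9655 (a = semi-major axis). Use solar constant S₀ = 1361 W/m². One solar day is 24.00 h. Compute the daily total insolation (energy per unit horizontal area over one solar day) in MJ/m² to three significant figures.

25.7 MJ/m²

Solar declination: sin δ = sin ε · sin λ_s = sin 23.44° × sin 329.1° = -0.20428, so δ = -11.787°.
cos H₀ = −tan(+26.6°) tan(-11.787°) = 0.1045, H₀ = 1.4661 rad.
Bracket: H₀ sin φ sin δ + cos φ cos δ sin H₀ = 1.4661×0.44776×-0.20428 + 0.89415×0.97891×0.99452 = -0.134102 + 0.870496 = 0.736394.
Inverse-square distance factor (a/d)² = 0.9655² = 0.932190.
Q̄ = (S₀/π) × 0.932190 × [bracket] = (1361/π) × 0.932190 × 0.736394 = 297.39 W/m².
Daily total = Q̄ × 24.00 h × 3600 s/h = 297.39 × 24.00 × 3600 / 10⁶ = 25.69 MJ/m².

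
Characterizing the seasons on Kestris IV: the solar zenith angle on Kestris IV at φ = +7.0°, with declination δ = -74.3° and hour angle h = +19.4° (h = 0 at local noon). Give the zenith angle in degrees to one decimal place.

cos θ_z = sin φ sin δ + cos φ cos δ cos h = -0.117323 + 0.253334 = 0.136011.
θ_z = arccos(0.136011) = 82.2°.

θ_z = 82.2°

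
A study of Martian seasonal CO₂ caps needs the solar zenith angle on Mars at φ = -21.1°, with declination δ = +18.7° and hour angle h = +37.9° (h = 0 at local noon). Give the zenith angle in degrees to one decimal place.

θ_z = 54.4°

cos θ_z = sin φ sin δ + cos φ cos δ cos h = -0.115420 + 0.697316 = 0.581896.
θ_z = arccos(0.581896) = 54.4°.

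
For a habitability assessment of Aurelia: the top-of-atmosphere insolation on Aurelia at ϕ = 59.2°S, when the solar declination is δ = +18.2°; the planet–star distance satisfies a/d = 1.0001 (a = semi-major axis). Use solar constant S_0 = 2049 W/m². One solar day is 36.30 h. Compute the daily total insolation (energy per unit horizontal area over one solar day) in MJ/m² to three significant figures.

cos h₀ = −tan(-59.2°) tan(+18.200°) = 0.5515, h₀ = 0.9866 rad.
Bracket: h₀ sin ϕ sin δ + cos ϕ cos δ sin h₀ = 0.9866×-0.85896×0.31233 + 0.51204×0.94997×0.83415 = -0.264684 + 0.405749 = 0.141065.
Inverse-square distance factor (a/d)² = 1.0001² = 1.000200.
Q̄ = (S_0/π) × 1.000200 × [bracket] = (2049/π) × 1.000200 × 0.141065 = 92.023 W/m².
Daily total = Q̄ × 36.30 h × 3600 s/h = 92.023 × 36.30 × 3600 / 10⁶ = 12.03 MJ/m².

12.0 MJ/m²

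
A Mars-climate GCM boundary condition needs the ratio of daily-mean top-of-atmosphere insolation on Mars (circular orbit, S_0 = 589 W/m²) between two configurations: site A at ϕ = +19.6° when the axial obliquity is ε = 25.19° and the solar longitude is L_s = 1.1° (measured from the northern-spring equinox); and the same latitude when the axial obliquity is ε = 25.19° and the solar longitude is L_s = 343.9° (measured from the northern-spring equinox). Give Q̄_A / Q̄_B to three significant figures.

— Configuration A (ϕ=+19.6°):
Solar declination: sin δ = sin ε · sin L_s = sin 25.19° × sin 1.1° = 0.00817, so δ = +0.468°.
cos h₀ = −tan(+19.6°) tan(+0.468°) = -0.0029, h₀ = 1.5737 rad.
Bracket: h₀ sin ϕ sin δ + cos ϕ cos δ sin h₀ = 1.5737×0.33545×0.00817 + 0.94206×0.99997×1.00000 = 0.004313 + 0.942032 = 0.946345.
Q̄ = (S_0/π) × [bracket] = (589/π) × 0.946345 = 177.43 W/m².
— Configuration B (ϕ=+19.6°):
Solar declination: sin δ = sin ε · sin L_s = sin 25.19° × sin 343.9° = -0.11803, so δ = -6.778°.
cos h₀ = −tan(+19.6°) tan(-6.778°) = 0.0423, h₀ = 1.5285 rad.
Bracket: h₀ sin ϕ sin δ + cos ϕ cos δ sin h₀ = 1.5285×0.33545×-0.11803 + 0.94206×0.99301×0.99910 = -0.060518 + 0.934633 = 0.874115.
Q̄ = (S_0/π) × [bracket] = (589/π) × 0.874115 = 163.88 W/m².
Ratio Q̄_A / Q̄_B = 177.43 / 163.88 = 1.083.

Q̄_A / Q̄_B ≈ 1.08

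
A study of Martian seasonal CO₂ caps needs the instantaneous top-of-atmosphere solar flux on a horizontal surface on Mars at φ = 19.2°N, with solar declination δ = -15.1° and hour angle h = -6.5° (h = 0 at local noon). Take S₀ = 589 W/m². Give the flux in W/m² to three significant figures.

483 W/m²

cos θ_z = sin φ sin δ + cos φ cos δ cos h = -0.085671 + 0.905909 = 0.820238.
Flux = S₀ · cos θ_z = 589 × 0.820238 = 483.1 W/m².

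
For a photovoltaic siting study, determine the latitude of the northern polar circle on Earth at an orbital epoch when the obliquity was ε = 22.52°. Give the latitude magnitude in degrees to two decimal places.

67.48°

The polar circle is the lowest latitude that experiences at least one full rotation of continuous daylight at the northern-summer solstice; it lies at |φ| = 90° − ε = 90° − 22.52° = 67.48°.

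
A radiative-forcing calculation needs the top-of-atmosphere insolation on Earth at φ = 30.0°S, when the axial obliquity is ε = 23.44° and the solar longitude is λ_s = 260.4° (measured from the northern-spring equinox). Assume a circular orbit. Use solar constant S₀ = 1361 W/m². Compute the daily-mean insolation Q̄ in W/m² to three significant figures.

Solar declination: sin δ = sin ε · sin λ_s = sin 23.44° × sin 260.4° = -0.39222, so δ = -23.093°.
cos H₀ = −tan(-30.0°) tan(-23.093°) = -0.2462, H₀ = 1.8195 rad.
Bracket: H₀ sin φ sin δ + cos φ cos δ sin H₀ = 1.8195×-0.50000×-0.39222 + 0.86603×0.91987×0.96923 = 0.356822 + 0.772123 = 1.128945.
Q̄ = (S₀/π) × [bracket] = (1361/π) × 1.128945 = 489.1 W/m².

Q̄ ≈ 489 W/m²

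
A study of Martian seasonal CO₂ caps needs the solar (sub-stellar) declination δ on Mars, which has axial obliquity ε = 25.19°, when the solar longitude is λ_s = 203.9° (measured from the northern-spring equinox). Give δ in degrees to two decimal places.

sin δ = sin ε · sin λ_s = sin 25.19° × sin 203.9° = -0.172437.
δ = arcsin(-0.172437) = -9.93°.

δ = -9.93°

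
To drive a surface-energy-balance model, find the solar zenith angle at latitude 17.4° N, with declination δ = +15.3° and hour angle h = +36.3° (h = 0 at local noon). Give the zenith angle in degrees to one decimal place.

cos θ_z = sin φ sin δ + cos φ cos δ cos h = 0.078909 + 0.741792 = 0.820701.
θ_z = arccos(0.820701) = 34.8°.

θ_z = 34.8°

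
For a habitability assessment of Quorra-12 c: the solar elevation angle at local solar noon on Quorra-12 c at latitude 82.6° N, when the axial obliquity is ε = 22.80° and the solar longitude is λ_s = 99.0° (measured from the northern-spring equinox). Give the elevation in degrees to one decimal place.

Solar declination: sin δ = sin ε · sin λ_s = sin 22.80° × sin 99.0° = 0.38274, so δ = +22.504°.
At local noon the hour angle is zero, so the zenith angle equals |φ − δ| = |+82.6° − (+22.504°)| = 60.096°.
Elevation = 90° − 60.096° = 29.9°.

29.9°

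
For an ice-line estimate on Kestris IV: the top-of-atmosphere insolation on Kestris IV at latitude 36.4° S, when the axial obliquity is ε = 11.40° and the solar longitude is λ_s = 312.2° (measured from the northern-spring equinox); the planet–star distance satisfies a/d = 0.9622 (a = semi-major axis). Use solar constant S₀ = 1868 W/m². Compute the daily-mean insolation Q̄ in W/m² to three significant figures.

Q̄ ≈ 516 W/m²

Solar declination: sin δ = sin ε · sin λ_s = sin 11.40° × sin 312.2° = -0.14643, so δ = -8.420°.
cos H₀ = −tan(-36.4°) tan(-8.420°) = -0.1091, H₀ = 1.6801 rad.
Bracket: H₀ sin φ sin δ + cos φ cos δ sin H₀ = 1.6801×-0.59342×-0.14643 + 0.80489×0.98922×0.99403 = 0.145991 + 0.791460 = 0.937451.
Inverse-square distance factor (a/d)² = 0.9622² = 0.925829.
Q̄ = (S₀/π) × 0.925829 × [bracket] = (1868/π) × 0.925829 × 0.937451 = 516.1 W/m².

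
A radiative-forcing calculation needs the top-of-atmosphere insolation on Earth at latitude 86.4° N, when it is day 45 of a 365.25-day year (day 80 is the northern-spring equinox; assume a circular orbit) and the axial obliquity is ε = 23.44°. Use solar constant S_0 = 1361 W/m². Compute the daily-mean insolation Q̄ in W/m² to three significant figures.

Solar longitude: L_s = 360° × (45 − 80)/365.25 = -34.497°, i.e. -34.497° + 360° = 325.503°.
sin δ = sin 23.44° × sin 325.503° = -0.22529, so δ = -13.020°.
cos h₀ = −tan(+86.4°) tan(-13.020°) = 3.6754 ≥ 1 ⇒ polar night, h₀ = 0 and Q̄ = 0.

Q̄ ≈ 0.00 W/m²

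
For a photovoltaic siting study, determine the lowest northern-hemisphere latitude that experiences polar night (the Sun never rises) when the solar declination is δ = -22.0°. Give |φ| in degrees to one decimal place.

Polar night requires cos H₀ = −tan φ tan δ ≥ 1, i.e. tan φ tan δ ≤ −1.
The boundary is |tan φ| · |tan δ| = 1, so |φ| = 90° − |δ| = 90° − 22.0° = 68.0° in the northern hemisphere.

|φ| = 68.0°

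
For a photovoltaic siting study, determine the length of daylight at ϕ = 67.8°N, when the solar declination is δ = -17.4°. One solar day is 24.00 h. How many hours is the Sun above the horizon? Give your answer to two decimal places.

5.31 h

cos h₀ = −tan ϕ · tan δ = −tan(+67.8°) × tan(-17.400°) = 0.7679, so h₀ = 0.6952 rad = 39.83°.
Daylight = 2h₀/(2π) × 24.00 h = (0.6952/π) × 24.00 = 5.31 h.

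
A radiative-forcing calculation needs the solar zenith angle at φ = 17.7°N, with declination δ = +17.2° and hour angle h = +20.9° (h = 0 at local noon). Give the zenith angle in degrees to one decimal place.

cos θ_z = sin φ sin δ + cos φ cos δ cos h = 0.089905 + 0.850179 = 0.940084.
θ_z = arccos(0.940084) = 19.9°.

θ_z = 19.9°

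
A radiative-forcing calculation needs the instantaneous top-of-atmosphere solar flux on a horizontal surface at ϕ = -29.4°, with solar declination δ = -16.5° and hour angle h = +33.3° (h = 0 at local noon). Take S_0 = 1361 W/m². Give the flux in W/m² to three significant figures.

cos θ_z = sin ϕ sin δ + cos ϕ cos δ cos h = 0.139424 + 0.698181 = 0.837605.
Flux = S_0 · cos θ_z = 1361 × 0.837605 = 1140 W/m².

1.14e+03 W/m²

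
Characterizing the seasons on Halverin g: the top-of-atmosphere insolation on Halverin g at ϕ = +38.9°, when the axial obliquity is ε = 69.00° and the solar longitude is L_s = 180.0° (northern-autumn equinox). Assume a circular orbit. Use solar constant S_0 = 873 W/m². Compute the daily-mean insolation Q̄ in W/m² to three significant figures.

Solar declination: sin δ = sin ε · sin L_s = sin 69.00° × sin 180.0° = 0.00000, so δ = +0.000°.
cos h₀ = −tan(+38.9°) tan(+0.000°) = -0.0000, h₀ = 1.5708 rad.
Bracket: h₀ sin ϕ sin δ + cos ϕ cos δ sin h₀ = 1.5708×0.62796×0.00000 + 0.77824×1.00000×1.00000 = 0.000000 + 0.778240 = 0.778240.
Q̄ = (S_0/π) × [bracket] = (873/π) × 0.778240 = 216.3 W/m².

Q̄ ≈ 216 W/m²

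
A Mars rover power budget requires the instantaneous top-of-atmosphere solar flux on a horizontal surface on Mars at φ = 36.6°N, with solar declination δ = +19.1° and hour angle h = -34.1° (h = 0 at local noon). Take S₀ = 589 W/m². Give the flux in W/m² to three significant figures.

cos θ_z = sin φ sin δ + cos φ cos δ cos h = 0.195095 + 0.628184 = 0.823279.
Flux = S₀ · cos θ_z = 589 × 0.823279 = 484.9 W/m².

485 W/m²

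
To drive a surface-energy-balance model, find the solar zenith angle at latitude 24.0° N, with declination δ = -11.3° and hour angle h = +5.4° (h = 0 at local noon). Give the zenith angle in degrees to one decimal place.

cos θ_z = sin φ sin δ + cos φ cos δ cos h = -0.079698 + 0.891860 = 0.812162.
θ_z = arccos(0.812162) = 35.7°.

θ_z = 35.7°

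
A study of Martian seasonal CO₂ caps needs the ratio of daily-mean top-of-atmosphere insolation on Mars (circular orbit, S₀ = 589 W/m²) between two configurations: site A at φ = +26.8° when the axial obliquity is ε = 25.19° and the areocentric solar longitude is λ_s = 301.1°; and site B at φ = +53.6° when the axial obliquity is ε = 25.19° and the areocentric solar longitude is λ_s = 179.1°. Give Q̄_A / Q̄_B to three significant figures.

Q̄_A / Q̄_B ≈ 0.979

— Configuration A (φ=+26.8°):
sin δ = sin 25.19° × sin 301.1° = -0.36445, so δ = -21.373°.
cos H₀ = −tan(+26.8°) tan(-21.373°) = 0.1977, H₀ = 1.3718 rad.
Bracket: H₀ sin φ sin δ + cos φ cos δ sin H₀ = 1.3718×0.45088×-0.36445 + 0.89259×0.93122×0.98026 = -0.225419 + 0.814790 = 0.589371.
Q̄ = (S₀/π) × [bracket] = (589/π) × 0.589371 = 110.50 W/m².
— Configuration B (φ=+53.6°):
sin δ = sin 25.19° × sin 179.1° = 0.00669, so δ = +0.383°.
cos H₀ = −tan(+53.6°) tan(+0.383°) = -0.0091, H₀ = 1.5799 rad.
Bracket: H₀ sin φ sin δ + cos φ cos δ sin H₀ = 1.5799×0.80489×0.00669 + 0.59342×0.99998×0.99996 = 0.008507 + 0.593384 = 0.601891.
Q̄ = (S₀/π) × [bracket] = (589/π) × 0.601891 = 112.85 W/m².
Ratio Q̄_A / Q̄_B = 110.50 / 112.85 = 0.9792.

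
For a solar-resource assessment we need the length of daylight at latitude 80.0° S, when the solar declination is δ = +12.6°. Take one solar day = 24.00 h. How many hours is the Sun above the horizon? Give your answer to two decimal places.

0.00 h

cos H₀ = −tan φ · tan δ = 1.2677 ≥ 1, so the Sun never rises (polar night) and H₀ = 0.
Daylight = 2H₀/(2π) × 24.00 h = (0.0000/π) × 24.00 = 0.00 h.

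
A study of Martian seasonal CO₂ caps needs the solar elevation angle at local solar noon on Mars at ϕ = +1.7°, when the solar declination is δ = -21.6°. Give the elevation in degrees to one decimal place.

66.7°

At local noon the hour angle is zero, so the zenith angle equals |ϕ − δ| = |+1.7° − (-21.600°)| = 23.300°.
Elevation = 90° − 23.300° = 66.7°.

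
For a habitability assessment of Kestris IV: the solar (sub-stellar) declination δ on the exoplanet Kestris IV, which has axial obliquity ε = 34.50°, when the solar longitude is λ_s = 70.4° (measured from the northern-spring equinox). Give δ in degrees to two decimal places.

sin δ = sin ε · sin λ_s = sin 34.50° × sin 70.4° = 0.533587.
δ = arcsin(0.533587) = +32.25°.

δ = +32.25°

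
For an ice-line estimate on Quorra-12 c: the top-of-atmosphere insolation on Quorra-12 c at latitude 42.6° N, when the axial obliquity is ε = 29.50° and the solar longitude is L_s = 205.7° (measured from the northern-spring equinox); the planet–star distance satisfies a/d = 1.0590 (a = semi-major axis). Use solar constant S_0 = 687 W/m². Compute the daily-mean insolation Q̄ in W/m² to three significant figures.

Solar declination: sin δ = sin ε · sin L_s = sin 29.50° × sin 205.7° = -0.21354, so δ = -12.330°.
cos h₀ = −tan(+42.6°) tan(-12.330°) = 0.2010, h₀ = 1.3684 rad.
Bracket: h₀ sin ϕ sin δ + cos ϕ cos δ sin h₀ = 1.3684×0.67688×-0.21354 + 0.73610×0.97693×0.97959 = -0.197790 + 0.704441 = 0.506651.
Inverse-square distance factor (a/d)² = 1.0590² = 1.121481.
Q̄ = (S_0/π) × 1.121481 × [bracket] = (687/π) × 1.121481 × 0.506651 = 124.3 W/m².

Q̄ ≈ 124 W/m²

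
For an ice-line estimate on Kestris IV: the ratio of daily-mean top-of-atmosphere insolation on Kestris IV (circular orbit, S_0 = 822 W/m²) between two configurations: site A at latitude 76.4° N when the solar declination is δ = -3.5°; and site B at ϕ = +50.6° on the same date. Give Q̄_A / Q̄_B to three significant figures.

— Configuration A (ϕ=+76.4°):
cos h₀ = −tan(+76.4°) tan(-3.500°) = 0.2528, h₀ = 1.3152 rad.
Bracket: h₀ sin ϕ sin δ + cos ϕ cos δ sin h₀ = 1.3152×0.97196×-0.06105 + 0.23514×0.99813×0.96751 = -0.078042 + 0.227075 = 0.149033.
Q̄ = (S_0/π) × [bracket] = (822/π) × 0.149033 = 38.995 W/m².
— Configuration B (ϕ=+50.6°):
cos h₀ = −tan(+50.6°) tan(-3.500°) = 0.0745, h₀ = 1.4963 rad.
Bracket: h₀ sin ϕ sin δ + cos ϕ cos δ sin h₀ = 1.4963×0.77273×-0.06105 + 0.63473×0.99813×0.99722 = -0.070588 + 0.631782 = 0.561194.
Q̄ = (S_0/π) × [bracket] = (822/π) × 0.561194 = 146.84 W/m².
Ratio Q̄_A / Q̄_B = 38.995 / 146.84 = 0.2656.

Q̄_A / Q̄_B ≈ 0.266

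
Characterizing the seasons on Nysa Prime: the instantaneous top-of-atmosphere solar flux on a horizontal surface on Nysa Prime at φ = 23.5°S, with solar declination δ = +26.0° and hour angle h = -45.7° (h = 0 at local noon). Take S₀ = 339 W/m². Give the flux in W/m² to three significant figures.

cos θ_z = sin φ sin δ + cos φ cos δ cos h = -0.174800 + 0.575667 = 0.400867.
Flux = S₀ · cos θ_z = 339 × 0.400867 = 135.9 W/m².

136 W/m²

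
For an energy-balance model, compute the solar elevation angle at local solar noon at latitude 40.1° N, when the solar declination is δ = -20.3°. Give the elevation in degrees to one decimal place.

At local noon the hour angle is zero, so the zenith angle equals |ϕ − δ| = |+40.1° − (-20.300°)| = 60.400°.
Elevation = 90° − 60.400° = 29.6°.

29.6°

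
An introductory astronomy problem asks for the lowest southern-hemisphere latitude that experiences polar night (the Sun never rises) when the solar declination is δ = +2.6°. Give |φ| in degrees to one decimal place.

|φ| = 87.4°

Polar night requires cos H₀ = −tan φ tan δ ≥ 1, i.e. tan φ tan δ ≤ −1.
The boundary is |tan φ| · |tan δ| = 1, so |φ| = 90° − |δ| = 90° − 2.6° = 87.4° in the southern hemisphere.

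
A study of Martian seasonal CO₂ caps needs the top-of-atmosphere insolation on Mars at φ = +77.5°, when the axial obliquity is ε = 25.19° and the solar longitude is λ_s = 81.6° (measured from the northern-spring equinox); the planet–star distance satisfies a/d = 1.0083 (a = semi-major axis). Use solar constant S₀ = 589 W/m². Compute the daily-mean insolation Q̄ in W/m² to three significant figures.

Q̄ ≈ 246 W/m²

Solar declination: sin δ = sin ε · sin λ_s = sin 25.19° × sin 81.6° = 0.42106, so δ = +24.901°.
cos H₀ = −tan(+77.5°) tan(+24.901°) = -2.0939 ≤ −1 ⇒ polar day, H₀ = π.
Bracket: H₀ sin φ sin δ + cos φ cos δ sin H₀ = 3.1416×0.97630×0.42106 + 0.21644×0.90703×0.00000 = 1.291452 + 0.000000 = 1.291452.
Inverse-square distance factor (a/d)² = 1.0083² = 1.016669.
Q̄ = (S₀/π) × 1.016669 × [bracket] = (589/π) × 1.016669 × 1.291452 = 246.2 W/m².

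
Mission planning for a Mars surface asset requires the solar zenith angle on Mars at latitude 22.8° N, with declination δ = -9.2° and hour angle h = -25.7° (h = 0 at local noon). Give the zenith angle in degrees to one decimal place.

cos θ_z = sin φ sin δ + cos φ cos δ cos h = -0.061956 + 0.819984 = 0.758028.
θ_z = arccos(0.758028) = 40.7°.

θ_z = 40.7°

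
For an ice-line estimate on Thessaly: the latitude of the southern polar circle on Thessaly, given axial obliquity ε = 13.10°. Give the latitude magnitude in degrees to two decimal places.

76.90°

The polar circle is the lowest latitude that experiences at least one full rotation of continuous darkness at the northern-summer solstice; it lies at |φ| = 90° − ε = 90° − 13.10° = 76.90°.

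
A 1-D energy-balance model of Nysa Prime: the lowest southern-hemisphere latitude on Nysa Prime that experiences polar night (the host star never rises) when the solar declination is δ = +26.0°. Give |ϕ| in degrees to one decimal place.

|ϕ| = 64.0°

Polar night requires cos h₀ = −tan ϕ tan δ ≥ 1, i.e. tan ϕ tan δ ≤ −1.
The boundary is |tan ϕ| · |tan δ| = 1, so |ϕ| = 90° − |δ| = 90° − 26.0° = 64.0° in the southern hemisphere.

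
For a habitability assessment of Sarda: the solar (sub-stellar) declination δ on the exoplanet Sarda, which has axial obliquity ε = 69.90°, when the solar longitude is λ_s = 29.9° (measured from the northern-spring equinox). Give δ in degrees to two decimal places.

δ = +27.91°

sin δ = sin ε · sin λ_s = sin 69.90° × sin 29.9° = 0.468127.
δ = arcsin(0.468127) = +27.91°.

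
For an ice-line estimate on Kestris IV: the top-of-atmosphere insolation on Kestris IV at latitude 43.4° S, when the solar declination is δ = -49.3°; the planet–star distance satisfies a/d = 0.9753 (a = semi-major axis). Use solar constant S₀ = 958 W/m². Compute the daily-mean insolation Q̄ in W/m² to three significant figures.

cos H₀ = −tan(-43.4°) tan(-49.300°) = -1.0994 ≤ −1 ⇒ polar day, H₀ = π.
Bracket: H₀ sin φ sin δ + cos φ cos δ sin H₀ = 3.1416×-0.68709×-0.75813 + 0.72657×0.65210×0.00000 = 1.636471 + 0.000000 = 1.636471.
Inverse-square distance factor (a/d)² = 0.9753² = 0.951210.
Q̄ = (S₀/π) × 0.951210 × [bracket] = (958/π) × 0.951210 × 1.636471 = 474.7 W/m².

Q̄ ≈ 475 W/m²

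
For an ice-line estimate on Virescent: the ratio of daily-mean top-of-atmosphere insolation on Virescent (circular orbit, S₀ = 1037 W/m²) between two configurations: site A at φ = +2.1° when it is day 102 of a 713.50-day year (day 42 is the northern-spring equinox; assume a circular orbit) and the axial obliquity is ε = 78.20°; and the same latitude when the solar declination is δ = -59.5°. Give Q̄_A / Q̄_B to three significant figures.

Q̄_A / Q̄_B ≈ 1.96

— Configuration A (φ=+2.1°):
Solar longitude: λ_s = 360° × (102 − 42)/713.50 = 30.273°.
sin δ = sin 78.20° × sin 30.273° = 0.49347, so δ = +29.569°.
cos H₀ = −tan(+2.1°) tan(+29.569°) = -0.0208, H₀ = 1.5916 rad.
Bracket: H₀ sin φ sin δ + cos φ cos δ sin H₀ = 1.5916×0.03664×0.49347 + 0.99933×0.86976×0.99978 = 0.028777 + 0.868986 = 0.897763.
Q̄ = (S₀/π) × [bracket] = (1037/π) × 0.897763 = 296.34 W/m².
— Configuration B (φ=+2.1°):
cos H₀ = −tan(+2.1°) tan(-59.500°) = 0.0623, H₀ = 1.5085 rad.
Bracket: H₀ sin φ sin δ + cos φ cos δ sin H₀ = 1.5085×0.03664×-0.86163 + 0.99933×0.50754×0.99806 = -0.047624 + 0.506216 = 0.458592.
Q̄ = (S₀/π) × [bracket] = (1037/π) × 0.458592 = 151.38 W/m².
Ratio Q̄_A / Q̄_B = 296.34 / 151.38 = 1.958.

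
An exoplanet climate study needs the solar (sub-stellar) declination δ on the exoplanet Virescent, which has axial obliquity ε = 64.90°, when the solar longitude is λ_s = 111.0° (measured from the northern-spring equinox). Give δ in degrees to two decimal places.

δ = +57.72°

sin δ = sin ε · sin λ_s = sin 64.90° × sin 111.0° = 0.845421.
δ = arcsin(0.845421) = +57.72°.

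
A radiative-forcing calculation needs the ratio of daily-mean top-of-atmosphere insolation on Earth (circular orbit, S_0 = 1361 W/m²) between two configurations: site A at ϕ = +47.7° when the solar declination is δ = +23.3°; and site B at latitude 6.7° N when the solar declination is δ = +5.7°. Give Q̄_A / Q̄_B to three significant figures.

— Configuration A (ϕ=+47.7°):
cos h₀ = −tan(+47.7°) tan(+23.300°) = -0.4733, h₀ = 2.0638 rad.
Bracket: h₀ sin ϕ sin δ + cos ϕ cos δ sin h₀ = 2.0638×0.73963×0.39555 + 0.67301×0.91845×0.88090 = 0.603787 + 0.544507 = 1.148294.
Q̄ = (S_0/π) × [bracket] = (1361/π) × 1.148294 = 497.46 W/m².
— Configuration B (ϕ=+6.7°):
cos h₀ = −tan(+6.7°) tan(+5.700°) = -0.0117, h₀ = 1.5825 rad.
Bracket: h₀ sin ϕ sin δ + cos ϕ cos δ sin h₀ = 1.5825×0.11667×0.09932 + 0.99317×0.99506×0.99993 = 0.018337 + 0.988195 = 1.006532.
Q̄ = (S_0/π) × [bracket] = (1361/π) × 1.006532 = 436.05 W/m².
Ratio Q̄_A / Q̄_B = 497.46 / 436.05 = 1.141.

Q̄_A / Q̄_B ≈ 1.14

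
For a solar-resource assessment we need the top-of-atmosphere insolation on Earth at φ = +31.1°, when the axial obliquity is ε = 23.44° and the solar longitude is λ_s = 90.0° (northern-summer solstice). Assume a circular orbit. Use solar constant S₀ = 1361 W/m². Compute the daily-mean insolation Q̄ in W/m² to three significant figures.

Q̄ ≈ 492 W/m²

Solar declination: sin δ = sin ε · sin λ_s = sin 23.44° × sin 90.0° = 0.39779, so δ = +23.440°.
cos H₀ = −tan(+31.1°) tan(+23.440°) = -0.2615, H₀ = 1.8354 rad.
Bracket: H₀ sin φ sin δ + cos φ cos δ sin H₀ = 1.8354×0.51653×0.39779 + 0.85627×0.91748×0.96519 = 0.377120 + 0.758263 = 1.135383.
Q̄ = (S₀/π) × [bracket] = (1361/π) × 1.135383 = 491.9 W/m².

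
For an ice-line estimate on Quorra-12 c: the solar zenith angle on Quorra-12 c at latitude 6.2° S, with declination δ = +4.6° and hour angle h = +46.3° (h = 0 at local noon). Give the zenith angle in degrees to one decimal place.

θ_z = 47.5°

cos θ_z = sin φ sin δ + cos φ cos δ cos h = -0.008661 + 0.684629 = 0.675968.
θ_z = arccos(0.675968) = 47.5°.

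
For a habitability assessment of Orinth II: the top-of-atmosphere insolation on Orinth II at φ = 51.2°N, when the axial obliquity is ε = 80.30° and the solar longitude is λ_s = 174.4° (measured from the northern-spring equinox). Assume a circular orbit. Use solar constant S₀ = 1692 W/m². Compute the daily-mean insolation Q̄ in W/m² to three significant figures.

Q̄ ≈ 402 W/m²

Solar declination: sin δ = sin ε · sin λ_s = sin 80.30° × sin 174.4° = 0.09619, so δ = +5.520°.
cos H₀ = −tan(+51.2°) tan(+5.520°) = -0.1202, H₀ = 1.6913 rad.
Bracket: H₀ sin φ sin δ + cos φ cos δ sin H₀ = 1.6913×0.77934×0.09619 + 0.62660×0.99536×0.99275 = 0.126788 + 0.619171 = 0.745959.
Q̄ = (S₀/π) × [bracket] = (1692/π) × 0.745959 = 401.8 W/m².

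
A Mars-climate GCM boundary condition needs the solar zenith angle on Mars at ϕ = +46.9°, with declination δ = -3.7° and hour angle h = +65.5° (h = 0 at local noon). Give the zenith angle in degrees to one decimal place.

θ_z = 76.4°

cos θ_z = sin ϕ sin δ + cos ϕ cos δ cos h = -0.047119 + 0.282758 = 0.235639.
θ_z = arccos(0.235639) = 76.4°.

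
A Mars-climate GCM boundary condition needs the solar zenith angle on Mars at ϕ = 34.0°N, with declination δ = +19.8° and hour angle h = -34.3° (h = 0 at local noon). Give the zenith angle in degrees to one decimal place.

cos θ_z = sin ϕ sin δ + cos ϕ cos δ cos h = 0.189420 + 0.644378 = 0.833798.
θ_z = arccos(0.833798) = 33.5°.

θ_z = 33.5°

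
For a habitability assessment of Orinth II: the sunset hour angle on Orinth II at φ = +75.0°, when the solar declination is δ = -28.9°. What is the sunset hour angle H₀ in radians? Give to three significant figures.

H₀ = 0.00 rad

cos H₀ = −tan φ · tan δ = 2.0602 ≥ 1, so the host star never rises (polar night) and H₀ = 0.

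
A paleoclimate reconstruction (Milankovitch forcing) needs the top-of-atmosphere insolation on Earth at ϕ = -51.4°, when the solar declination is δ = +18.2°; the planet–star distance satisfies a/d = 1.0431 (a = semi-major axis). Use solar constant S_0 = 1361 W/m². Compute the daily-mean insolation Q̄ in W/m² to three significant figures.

cos h₀ = −tan(-51.4°) tan(+18.200°) = 0.4119, h₀ = 1.1463 rad.
Bracket: h₀ sin ϕ sin δ + cos ϕ cos δ sin h₀ = 1.1463×-0.78152×0.31233 + 0.62388×0.94997×0.91125 = -0.279803 + 0.540068 = 0.260265.
Inverse-square distance factor (a/d)² = 1.0431² = 1.088058.
Q̄ = (S_0/π) × 1.088058 × [bracket] = (1361/π) × 1.088058 × 0.260265 = 122.7 W/m².

Q̄ ≈ 123 W/m²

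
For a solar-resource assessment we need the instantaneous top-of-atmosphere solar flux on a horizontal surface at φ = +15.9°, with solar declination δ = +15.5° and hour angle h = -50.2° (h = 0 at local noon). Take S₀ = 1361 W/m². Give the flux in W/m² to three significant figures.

cos θ_z = sin φ sin δ + cos φ cos δ cos h = 0.073212 + 0.593230 = 0.666442.
Flux = S₀ · cos θ_z = 1361 × 0.666442 = 907.0 W/m².

907 W/m²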